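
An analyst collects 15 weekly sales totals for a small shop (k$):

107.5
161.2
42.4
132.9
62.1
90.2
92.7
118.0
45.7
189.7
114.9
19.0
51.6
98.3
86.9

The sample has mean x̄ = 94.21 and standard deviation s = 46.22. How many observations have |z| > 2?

1

Cutoffs: x̄ ± 2s = [1.77, 186.65].
Outside the cutoffs: 189.7.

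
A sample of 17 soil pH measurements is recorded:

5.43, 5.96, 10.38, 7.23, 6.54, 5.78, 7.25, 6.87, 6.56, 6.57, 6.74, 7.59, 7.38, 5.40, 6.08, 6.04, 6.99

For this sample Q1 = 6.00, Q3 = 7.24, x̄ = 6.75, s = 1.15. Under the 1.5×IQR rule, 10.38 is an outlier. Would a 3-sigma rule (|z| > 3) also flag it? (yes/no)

z = (10.38 − 6.75) / 1.15 = 3.16.
|z| = 3.16 > 3.

yes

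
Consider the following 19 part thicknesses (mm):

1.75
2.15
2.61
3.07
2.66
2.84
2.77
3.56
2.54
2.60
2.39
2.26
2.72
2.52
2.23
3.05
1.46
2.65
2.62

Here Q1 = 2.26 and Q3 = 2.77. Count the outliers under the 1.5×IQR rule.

2

IQR = 0.51; fences at 2.26 − 0.765 = 1.495 and 2.77 + 0.765 = 3.535.
Outside the cutoffs: 1.46, 3.56.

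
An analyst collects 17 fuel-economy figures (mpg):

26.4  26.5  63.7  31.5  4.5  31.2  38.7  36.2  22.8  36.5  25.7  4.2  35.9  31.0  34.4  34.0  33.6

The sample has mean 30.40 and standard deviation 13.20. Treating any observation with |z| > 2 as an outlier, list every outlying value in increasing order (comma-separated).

63.7

Cutoffs at x̄ ± 2s: 30.40 ± 2·13.20 = [4.00, 56.80].
63.7: z = 2.52, |z| > 2 → outlier.
Every other value lies within [4.00, 56.80].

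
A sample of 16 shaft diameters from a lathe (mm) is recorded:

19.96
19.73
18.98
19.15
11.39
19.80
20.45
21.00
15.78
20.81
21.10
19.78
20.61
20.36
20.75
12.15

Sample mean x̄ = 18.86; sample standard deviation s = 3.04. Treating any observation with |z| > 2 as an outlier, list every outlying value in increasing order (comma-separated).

11.39, 12.15

Cutoffs at x̄ ± 2s: 18.86 ± 2·3.04 = [12.78, 24.94].
11.39: z = -2.46, |z| > 2 → outlier.
12.15: z = -2.21, |z| > 2 → outlier.
Every other value lies within [12.78, 24.94].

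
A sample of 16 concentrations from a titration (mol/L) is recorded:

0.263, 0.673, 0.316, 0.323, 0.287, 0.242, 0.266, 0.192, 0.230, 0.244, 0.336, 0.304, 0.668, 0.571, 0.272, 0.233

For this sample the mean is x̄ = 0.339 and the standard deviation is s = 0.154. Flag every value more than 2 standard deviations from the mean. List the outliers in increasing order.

0.668, 0.673

Cutoffs at x̄ ± 2s: 0.339 ± 2·0.154 = [0.031, 0.647].
0.668: z = 2.14, |z| > 2 → outlier.
0.673: z = 2.17, |z| > 2 → outlier.
Every other value lies within [0.031, 0.647].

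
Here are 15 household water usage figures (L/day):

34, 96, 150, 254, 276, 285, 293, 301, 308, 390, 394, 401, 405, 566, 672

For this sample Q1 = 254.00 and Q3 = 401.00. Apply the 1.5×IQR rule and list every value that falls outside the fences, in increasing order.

672

IQR = Q3 − Q1 = 401.00 − 254.00 = 147.00.
Lower fence = Q1 − 1.5·IQR = 254.00 − 220.50 = 33.50.
Upper fence = Q3 + 1.5·IQR = 401.00 + 220.50 = 621.50.
672 > 621.50 → outlier.
All remaining values lie within [33.50, 621.50].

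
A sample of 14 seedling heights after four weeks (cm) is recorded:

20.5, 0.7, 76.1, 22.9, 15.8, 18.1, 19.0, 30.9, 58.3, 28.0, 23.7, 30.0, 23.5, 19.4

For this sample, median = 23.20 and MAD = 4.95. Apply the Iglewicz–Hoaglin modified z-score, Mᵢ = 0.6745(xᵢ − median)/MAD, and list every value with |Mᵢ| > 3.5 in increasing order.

|Mᵢ| > 3.5 ⇔ |xᵢ − 23.20| > 3.5·4.95/0.6745 = 25.69.
So outliers lie outside [-2.49, 48.89].
58.3: M = 4.78 → outlier.
76.1: M = 7.21 → outlier.

58.3, 76.1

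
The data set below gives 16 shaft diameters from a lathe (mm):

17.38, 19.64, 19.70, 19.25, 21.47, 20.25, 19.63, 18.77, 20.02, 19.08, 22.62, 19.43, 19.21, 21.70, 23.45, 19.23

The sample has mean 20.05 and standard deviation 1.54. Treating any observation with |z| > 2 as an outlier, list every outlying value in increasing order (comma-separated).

Cutoffs at x̄ ± 2s: 20.05 ± 2·1.54 = [16.97, 23.13].
23.45: z = 2.21, |z| > 2 → outlier.
Every other value lies within [16.97, 23.13].

23.45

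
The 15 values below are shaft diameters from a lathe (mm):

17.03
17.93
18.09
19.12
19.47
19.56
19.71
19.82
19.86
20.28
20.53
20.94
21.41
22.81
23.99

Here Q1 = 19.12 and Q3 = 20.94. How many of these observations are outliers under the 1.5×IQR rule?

IQR = 1.82; fences at 19.12 − 2.73 = 16.39 and 20.94 + 2.73 = 23.67.
Outside the cutoffs: 23.99.

1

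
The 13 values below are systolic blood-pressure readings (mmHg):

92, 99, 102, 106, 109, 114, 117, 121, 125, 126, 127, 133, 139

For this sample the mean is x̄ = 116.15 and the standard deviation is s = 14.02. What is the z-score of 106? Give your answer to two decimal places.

-0.72

z = (106 − 116.15) / 14.02 = -0.72.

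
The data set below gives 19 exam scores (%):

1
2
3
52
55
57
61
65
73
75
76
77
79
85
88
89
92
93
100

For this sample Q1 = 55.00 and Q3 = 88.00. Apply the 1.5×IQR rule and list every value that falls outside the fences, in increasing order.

1, 2, 3

IQR = Q3 − Q1 = 88.00 − 55.00 = 33.00.
Lower fence = Q1 − 1.5·IQR = 55.00 − 49.50 = 5.50.
Upper fence = Q3 + 1.5·IQR = 88.00 + 49.50 = 137.50.
1 < 5.50 → outlier.
2 < 5.50 → outlier.
3 < 5.50 → outlier.
All remaining values lie within [5.50, 137.50].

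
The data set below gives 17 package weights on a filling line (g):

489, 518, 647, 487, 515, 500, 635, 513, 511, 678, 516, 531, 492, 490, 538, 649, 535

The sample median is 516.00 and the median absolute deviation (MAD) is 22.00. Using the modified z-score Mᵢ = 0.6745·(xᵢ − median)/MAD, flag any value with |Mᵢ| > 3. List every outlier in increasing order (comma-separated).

|Mᵢ| > 3 ⇔ |xᵢ − 516.00| > 3·22.00/0.6745 = 97.85.
So outliers lie outside [418.15, 613.85].
635: M = 3.65 → outlier.
647: M = 4.02 → outlier.
649: M = 4.08 → outlier.
678: M = 4.97 → outlier.

635, 647, 649, 678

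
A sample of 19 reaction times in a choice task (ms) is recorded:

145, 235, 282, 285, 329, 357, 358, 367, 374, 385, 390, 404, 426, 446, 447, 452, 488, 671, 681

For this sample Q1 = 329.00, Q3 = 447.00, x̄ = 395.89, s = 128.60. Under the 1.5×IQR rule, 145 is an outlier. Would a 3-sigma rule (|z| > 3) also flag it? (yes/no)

no

z = (145 − 395.89) / 128.60 = -1.95.
|z| = 1.95 ≤ 3.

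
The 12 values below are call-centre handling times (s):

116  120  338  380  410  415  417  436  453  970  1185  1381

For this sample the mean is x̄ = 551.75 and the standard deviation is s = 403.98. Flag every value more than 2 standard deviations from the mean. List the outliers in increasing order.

1381

Cutoffs at x̄ ± 2s: 551.75 ± 2·403.98 = [-256.21, 1359.71].
1381: z = 2.05, |z| > 2 → outlier.
Every other value lies within [-256.21, 1359.71].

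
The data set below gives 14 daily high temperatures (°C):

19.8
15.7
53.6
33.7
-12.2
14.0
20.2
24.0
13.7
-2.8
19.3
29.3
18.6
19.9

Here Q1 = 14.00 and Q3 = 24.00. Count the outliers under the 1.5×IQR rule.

3

IQR = 10.00; fences at 14.00 − 15.00 = -1.00 and 24.00 + 15.00 = 39.00.
Outside the cutoffs: -12.2, -2.8, 53.6.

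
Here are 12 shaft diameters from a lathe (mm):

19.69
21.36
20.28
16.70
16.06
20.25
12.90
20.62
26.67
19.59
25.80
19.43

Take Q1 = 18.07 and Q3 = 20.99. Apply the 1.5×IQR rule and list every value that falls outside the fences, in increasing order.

12.90, 25.80, 26.67

IQR = Q3 − Q1 = 20.99 − 18.07 = 2.92.
Lower fence = Q1 − 1.5·IQR = 18.07 − 4.38 = 13.69.
Upper fence = Q3 + 1.5·IQR = 20.99 + 4.38 = 25.37.
12.90 < 13.69 → outlier.
25.80 > 25.37 → outlier.
26.67 > 25.37 → outlier.
All remaining values lie within [13.69, 25.37].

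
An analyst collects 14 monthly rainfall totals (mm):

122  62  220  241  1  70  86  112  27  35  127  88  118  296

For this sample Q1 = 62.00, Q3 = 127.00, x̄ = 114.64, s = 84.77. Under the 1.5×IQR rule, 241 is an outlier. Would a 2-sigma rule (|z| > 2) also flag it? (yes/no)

z = (241 − 114.64) / 84.77 = 1.49.
|z| = 1.49 ≤ 2.

no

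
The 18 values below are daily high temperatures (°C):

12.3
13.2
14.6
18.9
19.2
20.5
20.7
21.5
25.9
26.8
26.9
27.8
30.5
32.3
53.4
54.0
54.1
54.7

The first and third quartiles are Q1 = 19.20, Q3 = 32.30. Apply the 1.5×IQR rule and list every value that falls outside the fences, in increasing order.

53.4, 54.0, 54.1, 54.7

IQR = Q3 − Q1 = 32.30 − 19.20 = 13.10.
Lower fence = Q1 − 1.5·IQR = 19.20 − 19.65 = -0.45.
Upper fence = Q3 + 1.5·IQR = 32.30 + 19.65 = 51.95.
53.4 > 51.95 → outlier.
54.0 > 51.95 → outlier.
54.1 > 51.95 → outlier.
54.7 > 51.95 → outlier.
All remaining values lie within [-0.45, 51.95].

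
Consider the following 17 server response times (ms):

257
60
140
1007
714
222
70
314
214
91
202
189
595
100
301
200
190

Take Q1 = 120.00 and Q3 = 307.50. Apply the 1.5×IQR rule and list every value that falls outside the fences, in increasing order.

IQR = Q3 − Q1 = 307.50 − 120.00 = 187.50.
Lower fence = Q1 − 1.5·IQR = 120.00 − 281.25 = -161.25.
Upper fence = Q3 + 1.5·IQR = 307.50 + 281.25 = 588.75.
595 > 588.75 → outlier.
714 > 588.75 → outlier.
1007 > 588.75 → outlier.
All remaining values lie within [-161.25, 588.75].

595, 714, 1007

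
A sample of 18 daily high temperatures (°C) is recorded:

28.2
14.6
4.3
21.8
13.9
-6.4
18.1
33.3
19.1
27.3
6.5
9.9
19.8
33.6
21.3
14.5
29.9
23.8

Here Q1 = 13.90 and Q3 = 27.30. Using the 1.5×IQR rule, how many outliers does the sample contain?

1

IQR = 13.40; fences at 13.90 − 20.10 = -6.20 and 27.30 + 20.10 = 47.40.
Outside the cutoffs: -6.4.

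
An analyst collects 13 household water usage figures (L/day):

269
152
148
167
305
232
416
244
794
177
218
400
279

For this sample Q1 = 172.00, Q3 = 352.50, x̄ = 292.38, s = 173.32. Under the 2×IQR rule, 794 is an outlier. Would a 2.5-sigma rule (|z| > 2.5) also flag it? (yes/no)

yes

z = (794 − 292.38) / 173.32 = 2.89.
|z| = 2.89 > 2.5.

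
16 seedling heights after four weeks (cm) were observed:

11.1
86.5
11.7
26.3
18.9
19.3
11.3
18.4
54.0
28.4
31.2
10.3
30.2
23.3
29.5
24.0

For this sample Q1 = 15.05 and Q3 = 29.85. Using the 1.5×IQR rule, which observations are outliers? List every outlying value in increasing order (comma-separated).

54.0, 86.5

IQR = Q3 − Q1 = 29.85 − 15.05 = 14.80.
Lower fence = Q1 − 1.5·IQR = 15.05 − 22.20 = -7.15.
Upper fence = Q3 + 1.5·IQR = 29.85 + 22.20 = 52.05.
54.0 > 52.05 → outlier.
86.5 > 52.05 → outlier.
All remaining values lie within [-7.15, 52.05].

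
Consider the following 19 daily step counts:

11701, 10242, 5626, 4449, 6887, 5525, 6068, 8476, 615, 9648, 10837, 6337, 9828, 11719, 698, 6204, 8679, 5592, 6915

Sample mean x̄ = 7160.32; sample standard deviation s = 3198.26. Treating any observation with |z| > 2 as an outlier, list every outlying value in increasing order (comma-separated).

Cutoffs at x̄ ± 2s: 7160.32 ± 2·3198.26 = [763.80, 13556.84].
615: z = -2.05, |z| > 2 → outlier.
698: z = -2.02, |z| > 2 → outlier.
Every other value lies within [763.80, 13556.84].

615, 698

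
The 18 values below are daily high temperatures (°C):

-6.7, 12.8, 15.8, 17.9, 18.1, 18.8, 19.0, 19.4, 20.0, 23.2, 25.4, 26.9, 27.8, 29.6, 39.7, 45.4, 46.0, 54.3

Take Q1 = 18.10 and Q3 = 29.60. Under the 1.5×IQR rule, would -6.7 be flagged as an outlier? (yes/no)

IQR = Q3 − Q1 = 29.60 − 18.10 = 11.50.
Lower fence = Q1 − 1.5·IQR = 18.10 − 17.25 = 0.85.
Upper fence = Q3 + 1.5·IQR = 29.60 + 17.25 = 46.85.
-6.7 lies below the lower fence.

yes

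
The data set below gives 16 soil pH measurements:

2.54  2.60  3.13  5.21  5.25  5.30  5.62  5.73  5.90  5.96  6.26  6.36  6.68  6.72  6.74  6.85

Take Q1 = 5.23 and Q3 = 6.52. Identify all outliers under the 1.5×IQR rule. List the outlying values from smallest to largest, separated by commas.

IQR = Q3 − Q1 = 6.52 − 5.23 = 1.29.
Lower fence = Q1 − 1.5·IQR = 5.23 − 1.935 = 3.295.
Upper fence = Q3 + 1.5·IQR = 6.52 + 1.935 = 8.455.
2.54 < 3.295 → outlier.
2.60 < 3.295 → outlier.
3.13 < 3.295 → outlier.
All remaining values lie within [3.295, 8.455].

2.54, 2.60, 3.13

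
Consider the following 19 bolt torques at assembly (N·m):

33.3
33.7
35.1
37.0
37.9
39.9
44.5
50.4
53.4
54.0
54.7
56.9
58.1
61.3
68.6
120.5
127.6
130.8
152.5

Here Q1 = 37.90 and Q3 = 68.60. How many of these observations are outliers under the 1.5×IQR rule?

IQR = 30.70; fences at 37.90 − 46.05 = -8.15 and 68.60 + 46.05 = 114.65.
Outside the cutoffs: 120.5, 127.6, 130.8, 152.5.

4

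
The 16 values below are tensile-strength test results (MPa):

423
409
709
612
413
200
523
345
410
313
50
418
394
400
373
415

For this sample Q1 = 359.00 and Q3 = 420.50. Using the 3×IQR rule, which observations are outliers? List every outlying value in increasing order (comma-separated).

50, 612, 709

IQR = Q3 − Q1 = 420.50 − 359.00 = 61.50.
Lower fence = Q1 − 3·IQR = 359.00 − 184.50 = 174.50.
Upper fence = Q3 + 3·IQR = 420.50 + 184.50 = 605.00.
50 < 174.50 → outlier.
612 > 605.00 → outlier.
709 > 605.00 → outlier.
All remaining values lie within [174.50, 605.00].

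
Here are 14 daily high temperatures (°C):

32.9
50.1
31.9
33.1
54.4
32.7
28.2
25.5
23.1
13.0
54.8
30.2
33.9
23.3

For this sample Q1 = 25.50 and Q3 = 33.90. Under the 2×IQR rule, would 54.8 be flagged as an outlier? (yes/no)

IQR = Q3 − Q1 = 33.90 − 25.50 = 8.40.
Lower fence = Q1 − 2·IQR = 25.50 − 16.80 = 8.70.
Upper fence = Q3 + 2·IQR = 33.90 + 16.80 = 50.70.
54.8 lies above the upper fence.

yes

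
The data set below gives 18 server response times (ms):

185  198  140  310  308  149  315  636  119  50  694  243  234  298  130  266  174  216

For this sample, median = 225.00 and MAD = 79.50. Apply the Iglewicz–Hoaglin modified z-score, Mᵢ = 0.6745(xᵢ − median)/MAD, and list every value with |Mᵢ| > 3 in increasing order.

636, 694

|Mᵢ| > 3 ⇔ |xᵢ − 225.00| > 3·79.50/0.6745 = 353.60.
So outliers lie outside [-128.60, 578.60].
636: M = 3.49 → outlier.
694: M = 3.98 → outlier.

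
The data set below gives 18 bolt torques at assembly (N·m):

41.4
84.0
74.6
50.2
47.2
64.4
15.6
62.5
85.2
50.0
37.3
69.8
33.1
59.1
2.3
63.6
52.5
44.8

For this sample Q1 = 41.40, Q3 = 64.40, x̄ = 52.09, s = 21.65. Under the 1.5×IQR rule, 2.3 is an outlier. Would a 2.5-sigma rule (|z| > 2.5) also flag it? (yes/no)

no

z = (2.3 − 52.09) / 21.65 = -2.30.
|z| = 2.30 ≤ 2.5.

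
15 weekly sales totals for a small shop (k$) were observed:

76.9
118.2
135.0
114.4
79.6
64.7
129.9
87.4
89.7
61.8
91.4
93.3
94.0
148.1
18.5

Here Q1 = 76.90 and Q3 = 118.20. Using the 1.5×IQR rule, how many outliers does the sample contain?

IQR = 41.30; fences at 76.90 − 61.95 = 14.95 and 118.20 + 61.95 = 180.15.
Every value lies within the cutoffs.

0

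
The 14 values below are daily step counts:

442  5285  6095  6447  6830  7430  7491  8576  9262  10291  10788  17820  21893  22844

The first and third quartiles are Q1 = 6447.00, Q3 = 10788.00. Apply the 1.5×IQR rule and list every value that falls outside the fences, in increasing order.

IQR = Q3 − Q1 = 10788.00 − 6447.00 = 4341.00.
Lower fence = Q1 − 1.5·IQR = 6447.00 − 6511.50 = -64.50.
Upper fence = Q3 + 1.5·IQR = 10788.00 + 6511.50 = 17299.50.
17820 > 17299.50 → outlier.
21893 > 17299.50 → outlier.
22844 > 17299.50 → outlier.
All remaining values lie within [-64.50, 17299.50].

17820, 21893, 22844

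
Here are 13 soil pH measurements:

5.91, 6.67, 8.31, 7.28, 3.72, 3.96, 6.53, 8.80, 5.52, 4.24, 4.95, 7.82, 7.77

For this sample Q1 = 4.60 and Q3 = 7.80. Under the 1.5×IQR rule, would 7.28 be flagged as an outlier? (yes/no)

IQR = Q3 − Q1 = 7.80 − 4.60 = 3.20.
Lower fence = Q1 − 1.5·IQR = 4.60 − 4.80 = -0.20.
Upper fence = Q3 + 1.5·IQR = 7.80 + 4.80 = 12.60.
7.28 lies within [-0.20, 12.60].

no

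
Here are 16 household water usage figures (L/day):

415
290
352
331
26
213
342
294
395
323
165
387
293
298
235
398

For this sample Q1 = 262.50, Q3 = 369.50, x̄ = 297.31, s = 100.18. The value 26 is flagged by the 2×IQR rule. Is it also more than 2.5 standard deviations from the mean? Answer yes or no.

yes

z = (26 − 297.31) / 100.18 = -2.71.
|z| = 2.71 > 2.5.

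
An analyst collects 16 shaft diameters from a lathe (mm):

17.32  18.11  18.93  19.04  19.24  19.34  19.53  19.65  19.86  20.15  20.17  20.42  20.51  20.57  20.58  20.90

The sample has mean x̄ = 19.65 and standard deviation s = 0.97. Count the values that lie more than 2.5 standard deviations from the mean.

Cutoffs: x̄ ± 2.5s = [17.225, 22.075].
Every value lies within the cutoffs.

0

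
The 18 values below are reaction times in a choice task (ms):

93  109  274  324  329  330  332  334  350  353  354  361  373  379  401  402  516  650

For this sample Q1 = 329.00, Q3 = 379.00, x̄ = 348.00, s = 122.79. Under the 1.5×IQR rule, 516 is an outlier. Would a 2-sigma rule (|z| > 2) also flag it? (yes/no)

no

z = (516 − 348.00) / 122.79 = 1.37.
|z| = 1.37 ≤ 2.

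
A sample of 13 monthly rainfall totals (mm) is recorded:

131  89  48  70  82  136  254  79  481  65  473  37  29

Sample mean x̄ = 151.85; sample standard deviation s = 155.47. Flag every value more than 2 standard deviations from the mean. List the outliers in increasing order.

Cutoffs at x̄ ± 2s: 151.85 ± 2·155.47 = [-159.09, 462.79].
473: z = 2.07, |z| > 2 → outlier.
481: z = 2.12, |z| > 2 → outlier.
Every other value lies within [-159.09, 462.79].

473, 481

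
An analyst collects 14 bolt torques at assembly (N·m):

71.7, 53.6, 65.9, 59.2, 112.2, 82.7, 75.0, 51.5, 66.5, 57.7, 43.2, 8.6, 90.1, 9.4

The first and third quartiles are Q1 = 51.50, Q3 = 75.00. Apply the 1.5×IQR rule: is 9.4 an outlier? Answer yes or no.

yes

IQR = Q3 − Q1 = 75.00 − 51.50 = 23.50.
Lower fence = Q1 − 1.5·IQR = 51.50 − 35.25 = 16.25.
Upper fence = Q3 + 1.5·IQR = 75.00 + 35.25 = 110.25.
9.4 lies below the lower fence.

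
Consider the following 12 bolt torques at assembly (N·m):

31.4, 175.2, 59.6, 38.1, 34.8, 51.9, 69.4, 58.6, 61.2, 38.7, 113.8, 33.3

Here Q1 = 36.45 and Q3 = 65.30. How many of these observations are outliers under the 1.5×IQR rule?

2

IQR = 28.85; fences at 36.45 − 43.275 = -6.825 and 65.30 + 43.275 = 108.575.
Outside the cutoffs: 113.8, 175.2.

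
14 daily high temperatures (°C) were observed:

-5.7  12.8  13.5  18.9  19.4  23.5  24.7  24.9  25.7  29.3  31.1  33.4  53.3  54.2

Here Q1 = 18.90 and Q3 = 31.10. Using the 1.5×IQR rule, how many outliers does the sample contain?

3

IQR = 12.20; fences at 18.90 − 18.30 = 0.60 and 31.10 + 18.30 = 49.40.
Outside the cutoffs: -5.7, 53.3, 54.2.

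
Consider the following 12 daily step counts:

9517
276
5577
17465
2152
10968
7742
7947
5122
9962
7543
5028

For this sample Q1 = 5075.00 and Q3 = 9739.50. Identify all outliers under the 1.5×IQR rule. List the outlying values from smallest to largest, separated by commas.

17465

IQR = Q3 − Q1 = 9739.50 − 5075.00 = 4664.50.
Lower fence = Q1 − 1.5·IQR = 5075.00 − 6996.75 = -1921.75.
Upper fence = Q3 + 1.5·IQR = 9739.50 + 6996.75 = 16736.25.
17465 > 16736.25 → outlier.
All remaining values lie within [-1921.75, 16736.25].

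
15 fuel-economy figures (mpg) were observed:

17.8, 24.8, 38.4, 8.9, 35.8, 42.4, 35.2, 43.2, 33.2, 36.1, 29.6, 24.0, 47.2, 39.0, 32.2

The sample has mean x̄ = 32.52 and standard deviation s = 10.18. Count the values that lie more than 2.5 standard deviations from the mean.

Cutoffs: x̄ ± 2.5s = [7.07, 57.97].
Every value lies within the cutoffs.

0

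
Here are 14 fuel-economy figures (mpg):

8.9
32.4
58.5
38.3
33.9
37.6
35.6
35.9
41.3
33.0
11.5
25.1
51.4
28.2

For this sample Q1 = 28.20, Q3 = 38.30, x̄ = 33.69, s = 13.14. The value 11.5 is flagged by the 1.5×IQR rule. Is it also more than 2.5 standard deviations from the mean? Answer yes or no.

z = (11.5 − 33.69) / 13.14 = -1.69.
|z| = 1.69 ≤ 2.5.

no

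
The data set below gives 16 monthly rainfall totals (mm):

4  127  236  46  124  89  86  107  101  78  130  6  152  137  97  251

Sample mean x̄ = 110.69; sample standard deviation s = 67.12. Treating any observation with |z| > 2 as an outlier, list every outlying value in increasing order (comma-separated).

Cutoffs at x̄ ± 2s: 110.69 ± 2·67.12 = [-23.55, 244.93].
251: z = 2.09, |z| > 2 → outlier.
Every other value lies within [-23.55, 244.93].

251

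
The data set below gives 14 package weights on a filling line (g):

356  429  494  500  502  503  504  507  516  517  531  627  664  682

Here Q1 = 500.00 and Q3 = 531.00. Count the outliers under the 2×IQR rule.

5

IQR = 31.00; fences at 500.00 − 62.00 = 438.00 and 531.00 + 62.00 = 593.00.
Outside the cutoffs: 356, 429, 627, 664, 682.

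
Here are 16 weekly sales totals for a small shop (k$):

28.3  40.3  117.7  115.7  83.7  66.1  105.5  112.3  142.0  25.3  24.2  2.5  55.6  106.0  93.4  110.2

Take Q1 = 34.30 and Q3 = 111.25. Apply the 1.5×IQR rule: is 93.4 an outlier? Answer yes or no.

IQR = Q3 − Q1 = 111.25 − 34.30 = 76.95.
Lower fence = Q1 − 1.5·IQR = 34.30 − 115.425 = -81.125.
Upper fence = Q3 + 1.5·IQR = 111.25 + 115.425 = 226.675.
93.4 lies within [-81.125, 226.675].

no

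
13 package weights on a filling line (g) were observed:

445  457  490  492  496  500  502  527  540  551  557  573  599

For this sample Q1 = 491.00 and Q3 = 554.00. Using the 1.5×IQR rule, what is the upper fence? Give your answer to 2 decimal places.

IQR = Q3 − Q1 = 554.00 − 491.00 = 63.00.
Lower fence = Q1 − 1.5·IQR = 491.00 − 94.50 = 396.50.
Upper fence = Q3 + 1.5·IQR = 554.00 + 94.50 = 648.50.

648.50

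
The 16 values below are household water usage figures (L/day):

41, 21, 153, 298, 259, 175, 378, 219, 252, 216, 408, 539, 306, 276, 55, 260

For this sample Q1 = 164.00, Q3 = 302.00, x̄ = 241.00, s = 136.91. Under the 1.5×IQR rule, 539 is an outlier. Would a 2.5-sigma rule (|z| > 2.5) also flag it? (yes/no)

z = (539 − 241.00) / 136.91 = 2.18.
|z| = 2.18 ≤ 2.5.

no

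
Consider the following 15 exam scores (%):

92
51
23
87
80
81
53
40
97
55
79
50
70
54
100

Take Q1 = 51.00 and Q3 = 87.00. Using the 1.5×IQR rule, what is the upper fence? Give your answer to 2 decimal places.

141.00

IQR = Q3 − Q1 = 87.00 − 51.00 = 36.00.
Lower fence = Q1 − 1.5·IQR = 51.00 − 54.00 = -3.00.
Upper fence = Q3 + 1.5·IQR = 87.00 + 54.00 = 141.00.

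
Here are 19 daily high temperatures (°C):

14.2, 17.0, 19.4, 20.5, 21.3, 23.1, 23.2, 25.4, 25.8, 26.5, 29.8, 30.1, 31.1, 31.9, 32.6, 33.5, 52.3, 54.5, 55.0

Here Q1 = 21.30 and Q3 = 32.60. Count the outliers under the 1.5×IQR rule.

3

IQR = 11.30; fences at 21.30 − 16.95 = 4.35 and 32.60 + 16.95 = 49.55.
Outside the cutoffs: 52.3, 54.5, 55.0.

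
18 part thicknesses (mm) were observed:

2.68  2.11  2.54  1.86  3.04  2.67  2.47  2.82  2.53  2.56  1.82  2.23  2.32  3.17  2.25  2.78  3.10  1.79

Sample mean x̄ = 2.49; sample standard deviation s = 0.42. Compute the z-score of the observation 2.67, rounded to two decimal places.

z = (2.67 − 2.49) / 0.42 = 0.43.

0.43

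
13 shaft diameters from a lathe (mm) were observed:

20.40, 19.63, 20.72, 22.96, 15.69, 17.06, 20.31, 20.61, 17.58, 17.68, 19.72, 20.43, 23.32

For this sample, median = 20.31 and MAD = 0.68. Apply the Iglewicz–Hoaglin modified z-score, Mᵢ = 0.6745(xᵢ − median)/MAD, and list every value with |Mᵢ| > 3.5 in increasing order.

15.69

|Mᵢ| > 3.5 ⇔ |xᵢ − 20.31| > 3.5·0.68/0.6745 = 3.53.
So outliers lie outside [16.78, 23.84].
15.69: M = -4.58 → outlier.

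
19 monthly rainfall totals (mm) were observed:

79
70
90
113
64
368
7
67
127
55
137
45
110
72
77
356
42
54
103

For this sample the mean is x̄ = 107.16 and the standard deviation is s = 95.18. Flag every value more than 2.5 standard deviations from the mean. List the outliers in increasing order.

Cutoffs at x̄ ± 2.5s: 107.16 ± 2.5·95.18 = [-130.79, 345.11].
356: z = 2.61, |z| > 2.5 → outlier.
368: z = 2.74, |z| > 2.5 → outlier.
Every other value lies within [-130.79, 345.11].

356, 368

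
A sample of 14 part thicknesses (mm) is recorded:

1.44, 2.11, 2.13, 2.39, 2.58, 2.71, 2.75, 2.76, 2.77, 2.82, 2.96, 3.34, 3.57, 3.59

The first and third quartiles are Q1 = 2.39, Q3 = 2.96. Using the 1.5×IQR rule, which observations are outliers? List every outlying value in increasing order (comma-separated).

1.44

IQR = Q3 − Q1 = 2.96 − 2.39 = 0.57.
Lower fence = Q1 − 1.5·IQR = 2.39 − 0.855 = 1.535.
Upper fence = Q3 + 1.5·IQR = 2.96 + 0.855 = 3.815.
1.44 < 1.535 → outlier.
All remaining values lie within [1.535, 3.815].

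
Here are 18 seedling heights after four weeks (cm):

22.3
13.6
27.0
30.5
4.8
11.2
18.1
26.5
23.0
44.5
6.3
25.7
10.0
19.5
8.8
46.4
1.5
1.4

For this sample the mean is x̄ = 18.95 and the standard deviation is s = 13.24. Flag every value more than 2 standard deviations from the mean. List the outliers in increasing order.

Cutoffs at x̄ ± 2s: 18.95 ± 2·13.24 = [-7.53, 45.43].
46.4: z = 2.07, |z| > 2 → outlier.
Every other value lies within [-7.53, 45.43].

46.4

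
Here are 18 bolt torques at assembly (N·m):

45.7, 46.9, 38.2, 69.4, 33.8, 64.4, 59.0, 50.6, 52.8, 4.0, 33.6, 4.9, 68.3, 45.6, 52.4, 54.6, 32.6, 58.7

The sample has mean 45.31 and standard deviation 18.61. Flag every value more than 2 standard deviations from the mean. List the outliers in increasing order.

Cutoffs at x̄ ± 2s: 45.31 ± 2·18.61 = [8.09, 82.53].
4.0: z = -2.22, |z| > 2 → outlier.
4.9: z = -2.17, |z| > 2 → outlier.
Every other value lies within [8.09, 82.53].

4.0, 4.9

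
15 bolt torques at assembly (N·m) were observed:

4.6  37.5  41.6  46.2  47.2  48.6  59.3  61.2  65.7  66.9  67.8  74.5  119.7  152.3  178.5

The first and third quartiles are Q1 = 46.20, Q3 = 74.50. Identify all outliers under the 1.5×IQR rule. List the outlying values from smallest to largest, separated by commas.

119.7, 152.3, 178.5

IQR = Q3 − Q1 = 74.50 − 46.20 = 28.30.
Lower fence = Q1 − 1.5·IQR = 46.20 − 42.45 = 3.75.
Upper fence = Q3 + 1.5·IQR = 74.50 + 42.45 = 116.95.
119.7 > 116.95 → outlier.
152.3 > 116.95 → outlier.
178.5 > 116.95 → outlier.
All remaining values lie within [3.75, 116.95].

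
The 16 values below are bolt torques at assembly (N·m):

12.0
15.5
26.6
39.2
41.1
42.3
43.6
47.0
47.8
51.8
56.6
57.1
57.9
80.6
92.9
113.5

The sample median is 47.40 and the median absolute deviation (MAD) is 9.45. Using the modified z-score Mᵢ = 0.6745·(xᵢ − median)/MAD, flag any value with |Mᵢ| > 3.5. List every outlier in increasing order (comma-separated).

|Mᵢ| > 3.5 ⇔ |xᵢ − 47.40| > 3.5·9.45/0.6745 = 49.04.
So outliers lie outside [-1.64, 96.44].
113.5: M = 4.72 → outlier.

113.5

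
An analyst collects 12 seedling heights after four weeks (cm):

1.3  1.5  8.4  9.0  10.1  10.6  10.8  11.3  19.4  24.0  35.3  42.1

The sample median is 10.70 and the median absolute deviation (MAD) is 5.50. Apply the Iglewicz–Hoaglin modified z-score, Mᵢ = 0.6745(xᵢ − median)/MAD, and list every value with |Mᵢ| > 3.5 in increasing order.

42.1

|Mᵢ| > 3.5 ⇔ |xᵢ − 10.70| > 3.5·5.50/0.6745 = 28.54.
So outliers lie outside [-17.84, 39.24].
42.1: M = 3.85 → outlier.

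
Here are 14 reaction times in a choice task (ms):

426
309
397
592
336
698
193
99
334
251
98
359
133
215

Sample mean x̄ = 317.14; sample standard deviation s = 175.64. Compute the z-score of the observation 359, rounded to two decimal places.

0.24

z = (359 − 317.14) / 175.64 = 0.24.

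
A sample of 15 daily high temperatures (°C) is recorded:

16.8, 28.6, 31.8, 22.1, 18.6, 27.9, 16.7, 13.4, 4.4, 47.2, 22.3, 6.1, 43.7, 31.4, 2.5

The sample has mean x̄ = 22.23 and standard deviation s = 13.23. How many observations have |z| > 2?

0

Cutoffs: x̄ ± 2s = [-4.23, 48.69].
Every value lies within the cutoffs.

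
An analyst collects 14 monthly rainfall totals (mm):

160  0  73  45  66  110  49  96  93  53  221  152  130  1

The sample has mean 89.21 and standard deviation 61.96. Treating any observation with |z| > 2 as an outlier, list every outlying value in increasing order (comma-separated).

Cutoffs at x̄ ± 2s: 89.21 ± 2·61.96 = [-34.71, 213.13].
221: z = 2.13, |z| > 2 → outlier.
Every other value lies within [-34.71, 213.13].

221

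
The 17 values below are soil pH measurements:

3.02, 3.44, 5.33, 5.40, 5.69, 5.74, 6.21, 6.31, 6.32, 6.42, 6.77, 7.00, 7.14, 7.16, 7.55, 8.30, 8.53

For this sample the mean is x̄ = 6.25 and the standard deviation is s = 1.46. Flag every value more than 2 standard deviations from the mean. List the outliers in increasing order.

Cutoffs at x̄ ± 2s: 6.25 ± 2·1.46 = [3.33, 9.17].
3.02: z = -2.21, |z| > 2 → outlier.
Every other value lies within [3.33, 9.17].

3.02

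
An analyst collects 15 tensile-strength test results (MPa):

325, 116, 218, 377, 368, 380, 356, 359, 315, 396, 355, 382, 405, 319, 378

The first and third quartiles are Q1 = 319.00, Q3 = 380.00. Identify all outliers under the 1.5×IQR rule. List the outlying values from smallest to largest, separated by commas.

116, 218

IQR = Q3 − Q1 = 380.00 − 319.00 = 61.00.
Lower fence = Q1 − 1.5·IQR = 319.00 − 91.50 = 227.50.
Upper fence = Q3 + 1.5·IQR = 380.00 + 91.50 = 471.50.
116 < 227.50 → outlier.
218 < 227.50 → outlier.
All remaining values lie within [227.50, 471.50].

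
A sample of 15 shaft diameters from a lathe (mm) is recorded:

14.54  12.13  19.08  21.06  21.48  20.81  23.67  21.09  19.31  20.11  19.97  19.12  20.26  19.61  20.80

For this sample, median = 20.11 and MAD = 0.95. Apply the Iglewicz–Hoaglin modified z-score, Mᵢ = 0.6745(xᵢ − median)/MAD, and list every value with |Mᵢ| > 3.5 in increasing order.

|Mᵢ| > 3.5 ⇔ |xᵢ − 20.11| > 3.5·0.95/0.6745 = 4.93.
So outliers lie outside [15.18, 25.04].
12.13: M = -5.67 → outlier.
14.54: M = -3.95 → outlier.

12.13, 14.54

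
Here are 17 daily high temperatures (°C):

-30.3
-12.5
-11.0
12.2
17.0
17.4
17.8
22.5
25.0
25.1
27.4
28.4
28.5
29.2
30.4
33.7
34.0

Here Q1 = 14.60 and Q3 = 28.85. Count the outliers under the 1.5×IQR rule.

IQR = 14.25; fences at 14.60 − 21.375 = -6.775 and 28.85 + 21.375 = 50.225.
Outside the cutoffs: -30.3, -12.5, -11.0.

3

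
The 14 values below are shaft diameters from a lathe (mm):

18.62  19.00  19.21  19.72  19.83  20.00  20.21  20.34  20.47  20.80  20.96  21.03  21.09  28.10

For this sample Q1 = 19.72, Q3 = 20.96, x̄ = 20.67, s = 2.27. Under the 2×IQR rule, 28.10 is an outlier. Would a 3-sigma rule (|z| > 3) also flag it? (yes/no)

yes

z = (28.10 − 20.67) / 2.27 = 3.27.
|z| = 3.27 > 3.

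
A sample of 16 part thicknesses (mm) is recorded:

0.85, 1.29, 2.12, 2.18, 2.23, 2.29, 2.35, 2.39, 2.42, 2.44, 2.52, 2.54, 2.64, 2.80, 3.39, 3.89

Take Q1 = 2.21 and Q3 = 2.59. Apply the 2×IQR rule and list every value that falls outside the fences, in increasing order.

0.85, 1.29, 3.39, 3.89

IQR = Q3 − Q1 = 2.59 − 2.21 = 0.38.
Lower fence = Q1 − 2·IQR = 2.21 − 0.76 = 1.45.
Upper fence = Q3 + 2·IQR = 2.59 + 0.76 = 3.35.
0.85 < 1.45 → outlier.
1.29 < 1.45 → outlier.
3.39 > 3.35 → outlier.
3.89 > 3.35 → outlier.
All remaining values lie within [1.45, 3.35].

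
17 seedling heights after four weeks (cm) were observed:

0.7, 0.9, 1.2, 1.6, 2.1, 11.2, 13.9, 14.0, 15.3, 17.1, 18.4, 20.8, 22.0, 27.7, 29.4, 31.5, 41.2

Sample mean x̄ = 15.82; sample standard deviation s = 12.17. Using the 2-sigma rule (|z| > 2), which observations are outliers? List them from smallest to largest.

Cutoffs at x̄ ± 2s: 15.82 ± 2·12.17 = [-8.52, 40.16].
41.2: z = 2.09, |z| > 2 → outlier.
Every other value lies within [-8.52, 40.16].

41.2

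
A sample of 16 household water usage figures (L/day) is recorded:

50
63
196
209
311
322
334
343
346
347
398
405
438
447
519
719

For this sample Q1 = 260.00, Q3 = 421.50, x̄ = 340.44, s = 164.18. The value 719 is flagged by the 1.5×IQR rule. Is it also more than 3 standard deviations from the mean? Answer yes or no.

no

z = (719 − 340.44) / 164.18 = 2.31.
|z| = 2.31 ≤ 3.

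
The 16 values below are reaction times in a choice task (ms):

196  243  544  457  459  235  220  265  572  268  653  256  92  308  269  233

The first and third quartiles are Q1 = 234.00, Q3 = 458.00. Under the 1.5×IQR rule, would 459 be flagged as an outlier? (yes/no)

IQR = Q3 − Q1 = 458.00 − 234.00 = 224.00.
Lower fence = Q1 − 1.5·IQR = 234.00 − 336.00 = -102.00.
Upper fence = Q3 + 1.5·IQR = 458.00 + 336.00 = 794.00.
459 lies within [-102.00, 794.00].

no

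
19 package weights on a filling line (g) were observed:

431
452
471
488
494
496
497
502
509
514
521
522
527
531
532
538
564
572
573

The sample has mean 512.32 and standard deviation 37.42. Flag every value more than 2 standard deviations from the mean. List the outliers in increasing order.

Cutoffs at x̄ ± 2s: 512.32 ± 2·37.42 = [437.48, 587.16].
431: z = -2.17, |z| > 2 → outlier.
Every other value lies within [437.48, 587.16].

431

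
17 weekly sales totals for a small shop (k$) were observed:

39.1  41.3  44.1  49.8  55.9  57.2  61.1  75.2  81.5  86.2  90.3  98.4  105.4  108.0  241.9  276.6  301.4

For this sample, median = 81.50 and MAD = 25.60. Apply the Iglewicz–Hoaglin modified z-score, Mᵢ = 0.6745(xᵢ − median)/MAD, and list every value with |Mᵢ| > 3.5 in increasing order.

241.9, 276.6, 301.4

|Mᵢ| > 3.5 ⇔ |xᵢ − 81.50| > 3.5·25.60/0.6745 = 132.84.
So outliers lie outside [-51.34, 214.34].
241.9: M = 4.23 → outlier.
276.6: M = 5.14 → outlier.
301.4: M = 5.79 → outlier.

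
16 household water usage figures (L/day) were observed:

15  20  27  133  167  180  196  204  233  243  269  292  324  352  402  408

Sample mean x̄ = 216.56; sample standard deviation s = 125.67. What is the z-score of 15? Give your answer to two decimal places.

z = (15 − 216.56) / 125.67 = -1.60.

-1.60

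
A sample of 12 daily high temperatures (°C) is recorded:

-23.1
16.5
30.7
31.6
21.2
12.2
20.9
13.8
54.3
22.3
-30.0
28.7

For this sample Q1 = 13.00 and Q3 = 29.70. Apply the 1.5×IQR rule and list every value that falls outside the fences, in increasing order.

IQR = Q3 − Q1 = 29.70 − 13.00 = 16.70.
Lower fence = Q1 − 1.5·IQR = 13.00 − 25.05 = -12.05.
Upper fence = Q3 + 1.5·IQR = 29.70 + 25.05 = 54.75.
-30.0 < -12.05 → outlier.
-23.1 < -12.05 → outlier.
All remaining values lie within [-12.05, 54.75].

-30.0, -23.1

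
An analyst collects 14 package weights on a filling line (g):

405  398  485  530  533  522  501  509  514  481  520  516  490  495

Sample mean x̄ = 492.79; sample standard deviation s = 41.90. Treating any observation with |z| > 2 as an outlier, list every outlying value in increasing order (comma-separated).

398, 405

Cutoffs at x̄ ± 2s: 492.79 ± 2·41.90 = [408.99, 576.59].
398: z = -2.26, |z| > 2 → outlier.
405: z = -2.10, |z| > 2 → outlier.
Every other value lies within [408.99, 576.59].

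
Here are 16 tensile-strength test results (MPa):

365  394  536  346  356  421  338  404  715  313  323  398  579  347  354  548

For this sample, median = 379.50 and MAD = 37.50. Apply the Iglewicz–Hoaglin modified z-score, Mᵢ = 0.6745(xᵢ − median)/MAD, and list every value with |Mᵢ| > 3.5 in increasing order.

|Mᵢ| > 3.5 ⇔ |xᵢ − 379.50| > 3.5·37.50/0.6745 = 194.59.
So outliers lie outside [184.91, 574.09].
579: M = 3.59 → outlier.
715: M = 6.03 → outlier.

579, 715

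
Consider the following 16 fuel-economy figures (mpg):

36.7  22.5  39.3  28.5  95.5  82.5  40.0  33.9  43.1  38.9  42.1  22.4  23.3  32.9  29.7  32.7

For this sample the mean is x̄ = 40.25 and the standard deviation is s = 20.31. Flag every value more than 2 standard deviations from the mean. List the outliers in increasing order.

82.5, 95.5

Cutoffs at x̄ ± 2s: 40.25 ± 2·20.31 = [-0.37, 80.87].
82.5: z = 2.08, |z| > 2 → outlier.
95.5: z = 2.72, |z| > 2 → outlier.
Every other value lies within [-0.37, 80.87].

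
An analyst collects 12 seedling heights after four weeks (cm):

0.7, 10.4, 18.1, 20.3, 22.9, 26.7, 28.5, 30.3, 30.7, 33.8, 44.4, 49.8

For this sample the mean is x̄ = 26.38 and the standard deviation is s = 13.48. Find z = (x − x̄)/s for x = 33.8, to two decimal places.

z = (33.8 − 26.38) / 13.48 = 0.55.

0.55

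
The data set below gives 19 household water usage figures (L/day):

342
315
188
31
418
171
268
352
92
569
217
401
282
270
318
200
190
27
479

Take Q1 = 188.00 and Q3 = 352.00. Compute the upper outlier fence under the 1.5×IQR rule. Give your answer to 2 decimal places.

598.00

IQR = Q3 − Q1 = 352.00 − 188.00 = 164.00.
Lower fence = Q1 − 1.5·IQR = 188.00 − 246.00 = -58.00.
Upper fence = Q3 + 1.5·IQR = 352.00 + 246.00 = 598.00.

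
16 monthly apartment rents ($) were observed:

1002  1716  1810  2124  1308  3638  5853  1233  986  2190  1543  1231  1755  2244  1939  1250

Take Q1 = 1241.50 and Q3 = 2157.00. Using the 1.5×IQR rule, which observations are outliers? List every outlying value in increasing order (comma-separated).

3638, 5853

IQR = Q3 − Q1 = 2157.00 − 1241.50 = 915.50.
Lower fence = Q1 − 1.5·IQR = 1241.50 − 1373.25 = -131.75.
Upper fence = Q3 + 1.5·IQR = 2157.00 + 1373.25 = 3530.25.
3638 > 3530.25 → outlier.
5853 > 3530.25 → outlier.
All remaining values lie within [-131.75, 3530.25].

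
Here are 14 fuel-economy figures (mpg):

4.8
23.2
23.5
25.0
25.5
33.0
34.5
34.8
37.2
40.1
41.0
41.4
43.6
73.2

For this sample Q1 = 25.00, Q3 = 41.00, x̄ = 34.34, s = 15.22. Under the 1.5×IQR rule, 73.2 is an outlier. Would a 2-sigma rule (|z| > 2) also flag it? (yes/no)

z = (73.2 − 34.34) / 15.22 = 2.55.
|z| = 2.55 > 2.

yes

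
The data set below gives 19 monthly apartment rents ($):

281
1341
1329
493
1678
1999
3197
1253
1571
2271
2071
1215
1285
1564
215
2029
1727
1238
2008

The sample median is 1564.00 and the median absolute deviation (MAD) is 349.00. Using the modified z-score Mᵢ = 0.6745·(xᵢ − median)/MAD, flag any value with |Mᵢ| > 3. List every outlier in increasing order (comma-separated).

|Mᵢ| > 3 ⇔ |xᵢ − 1564.00| > 3·349.00/0.6745 = 1552.26.
So outliers lie outside [11.74, 3116.26].
3197: M = 3.16 → outlier.

3197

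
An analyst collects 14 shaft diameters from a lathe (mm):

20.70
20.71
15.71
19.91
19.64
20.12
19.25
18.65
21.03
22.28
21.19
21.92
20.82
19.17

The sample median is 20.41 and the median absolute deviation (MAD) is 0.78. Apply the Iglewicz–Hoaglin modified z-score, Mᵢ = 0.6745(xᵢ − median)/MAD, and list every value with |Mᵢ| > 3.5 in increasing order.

|Mᵢ| > 3.5 ⇔ |xᵢ − 20.41| > 3.5·0.78/0.6745 = 4.05.
So outliers lie outside [16.36, 24.46].
15.71: M = -4.06 → outlier.

15.71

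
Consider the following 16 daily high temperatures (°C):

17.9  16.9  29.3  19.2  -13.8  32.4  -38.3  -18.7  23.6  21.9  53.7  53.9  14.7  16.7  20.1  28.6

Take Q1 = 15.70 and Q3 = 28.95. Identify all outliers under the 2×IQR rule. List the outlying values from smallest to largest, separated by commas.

-38.3, -18.7, -13.8

IQR = Q3 − Q1 = 28.95 − 15.70 = 13.25.
Lower fence = Q1 − 2·IQR = 15.70 − 26.50 = -10.80.
Upper fence = Q3 + 2·IQR = 28.95 + 26.50 = 55.45.
-38.3 < -10.80 → outlier.
-18.7 < -10.80 → outlier.
-13.8 < -10.80 → outlier.
All remaining values lie within [-10.80, 55.45].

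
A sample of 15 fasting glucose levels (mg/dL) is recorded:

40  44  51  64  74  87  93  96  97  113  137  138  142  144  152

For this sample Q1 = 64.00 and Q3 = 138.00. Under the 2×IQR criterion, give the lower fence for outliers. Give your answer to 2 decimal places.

IQR = Q3 − Q1 = 138.00 − 64.00 = 74.00.
Lower fence = Q1 − 2·IQR = 64.00 − 148.00 = -84.00.
Upper fence = Q3 + 2·IQR = 138.00 + 148.00 = 286.00.

-84.00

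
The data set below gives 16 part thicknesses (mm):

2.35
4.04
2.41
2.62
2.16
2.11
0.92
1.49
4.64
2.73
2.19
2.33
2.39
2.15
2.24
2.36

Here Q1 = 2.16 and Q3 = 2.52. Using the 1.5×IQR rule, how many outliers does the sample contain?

4

IQR = 0.36; fences at 2.16 − 0.54 = 1.62 and 2.52 + 0.54 = 3.06.
Outside the cutoffs: 0.92, 1.49, 4.04, 4.64.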